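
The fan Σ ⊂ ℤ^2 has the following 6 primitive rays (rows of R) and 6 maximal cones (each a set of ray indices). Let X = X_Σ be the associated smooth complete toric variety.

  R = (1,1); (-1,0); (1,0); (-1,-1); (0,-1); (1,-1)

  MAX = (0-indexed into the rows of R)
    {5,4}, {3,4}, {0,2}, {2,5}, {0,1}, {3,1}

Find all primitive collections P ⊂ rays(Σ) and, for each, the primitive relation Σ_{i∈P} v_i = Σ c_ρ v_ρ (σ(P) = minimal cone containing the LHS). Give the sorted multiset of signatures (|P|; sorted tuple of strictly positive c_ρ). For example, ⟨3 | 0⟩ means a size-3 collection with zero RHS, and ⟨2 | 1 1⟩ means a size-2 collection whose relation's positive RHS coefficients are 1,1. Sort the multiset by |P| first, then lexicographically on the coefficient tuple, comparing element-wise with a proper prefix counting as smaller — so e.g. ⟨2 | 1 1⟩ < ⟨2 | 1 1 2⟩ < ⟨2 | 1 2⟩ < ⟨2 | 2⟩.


Σ has 9 primitive collections:

  {0,3}:  v_{0} + v_{3} = 0  so sig = ⟨2 | 0⟩
  {1,2}:  v_{1} + v_{2} = 0  so sig = ⟨2 | 0⟩
  {0,4}:  v_{0} + v_{4} = v_{2}  so sig = ⟨2 | 1⟩
  {1,4}:  v_{1} + v_{4} = v_{3}  so sig = ⟨2 | 1⟩
  {1,5}:  v_{1} + v_{5} = v_{4}  so sig = ⟨2 | 1⟩
  {2,3}:  v_{2} + v_{3} = v_{4}  so sig = ⟨2 | 1⟩
  {2,4}:  v_{2} + v_{4} = v_{5}  so sig = ⟨2 | 1⟩
  {0,5}:  v_{0} + v_{5} = 2·v_{2}  so sig = ⟨2 | 2⟩
  {3,5}:  v_{3} + v_{5} = 2·v_{4}  so sig = ⟨2 | 2⟩

Sorted signature multiset PRS(X):
    ⟨2 | 0⟩
    ⟨2 | 0⟩
    ⟨2 | 1⟩
    ⟨2 | 1⟩
    ⟨2 | 1⟩
    ⟨2 | 1⟩
    ⟨2 | 1⟩
    ⟨2 | 2⟩
    ⟨2 | 2⟩


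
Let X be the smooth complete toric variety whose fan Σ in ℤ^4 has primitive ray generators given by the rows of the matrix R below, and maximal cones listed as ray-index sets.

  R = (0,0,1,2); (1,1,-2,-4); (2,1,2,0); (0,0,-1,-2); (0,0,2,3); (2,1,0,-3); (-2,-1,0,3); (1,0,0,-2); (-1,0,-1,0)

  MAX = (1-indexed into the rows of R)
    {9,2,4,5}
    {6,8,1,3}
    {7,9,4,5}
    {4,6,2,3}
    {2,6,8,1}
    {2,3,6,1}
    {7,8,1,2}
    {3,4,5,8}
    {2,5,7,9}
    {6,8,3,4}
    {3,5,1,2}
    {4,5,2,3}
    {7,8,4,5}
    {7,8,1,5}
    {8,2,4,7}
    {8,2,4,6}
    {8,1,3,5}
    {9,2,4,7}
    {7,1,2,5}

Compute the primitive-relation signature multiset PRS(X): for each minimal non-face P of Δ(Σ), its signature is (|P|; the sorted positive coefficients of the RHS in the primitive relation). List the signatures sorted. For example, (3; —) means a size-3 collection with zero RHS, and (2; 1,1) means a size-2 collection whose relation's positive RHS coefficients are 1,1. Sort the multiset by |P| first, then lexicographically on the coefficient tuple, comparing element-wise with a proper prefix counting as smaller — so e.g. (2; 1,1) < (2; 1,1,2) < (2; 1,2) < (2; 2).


The 11 primitive collections of Σ (r=9, n=4):

  P={1,4}:  v_{1} + v_{4} = 0 — sig = (2; —)
  P={6,7}:  v_{6} + v_{7} = 0 — sig = (2; —)
  P={3,7}:  v_{3} + v_{7} = v_{5} — sig = (2; 1)
  P={5,6}:  v_{5} + v_{6} = v_{3} — sig = (2; 1)
  P={8,9}:  v_{8} + v_{9} = v_{4} — sig = (2; 1)
  P={1,9}:  v_{1} + v_{9} = v_{2} + v_{5} + v_{7} — sig = (2; 1,1,1)
  P={6,9}:  v_{6} + v_{9} = v_{2} + v_{4} + v_{5} — sig = (2; 1,1,1)
  P={3,9}:  v_{3} + v_{9} = v_{2} + v_{4} + 2·v_{5} — sig = (2; 1,1,2)
  P={2,5,8}:  v_{2} + v_{5} + v_{8} = v_{6} — sig = (3; 1)
  P={2,3,8}:  v_{2} + v_{3} + v_{8} = 2·v_{6} — sig = (3; 2)
  P={2,4,5,7}:  v_{2} + v_{4} + v_{5} + v_{7} = v_{9} — sig = (4; 1)

so the primitive-relation signature multiset is
    (2; —)
    (2; —)
    (2; 1)
    (2; 1)
    (2; 1)
    (2; 1,1,1)
    (2; 1,1,1)
    (2; 1,1,2)
    (3; 1)
    (3; 2)
    (4; 1)


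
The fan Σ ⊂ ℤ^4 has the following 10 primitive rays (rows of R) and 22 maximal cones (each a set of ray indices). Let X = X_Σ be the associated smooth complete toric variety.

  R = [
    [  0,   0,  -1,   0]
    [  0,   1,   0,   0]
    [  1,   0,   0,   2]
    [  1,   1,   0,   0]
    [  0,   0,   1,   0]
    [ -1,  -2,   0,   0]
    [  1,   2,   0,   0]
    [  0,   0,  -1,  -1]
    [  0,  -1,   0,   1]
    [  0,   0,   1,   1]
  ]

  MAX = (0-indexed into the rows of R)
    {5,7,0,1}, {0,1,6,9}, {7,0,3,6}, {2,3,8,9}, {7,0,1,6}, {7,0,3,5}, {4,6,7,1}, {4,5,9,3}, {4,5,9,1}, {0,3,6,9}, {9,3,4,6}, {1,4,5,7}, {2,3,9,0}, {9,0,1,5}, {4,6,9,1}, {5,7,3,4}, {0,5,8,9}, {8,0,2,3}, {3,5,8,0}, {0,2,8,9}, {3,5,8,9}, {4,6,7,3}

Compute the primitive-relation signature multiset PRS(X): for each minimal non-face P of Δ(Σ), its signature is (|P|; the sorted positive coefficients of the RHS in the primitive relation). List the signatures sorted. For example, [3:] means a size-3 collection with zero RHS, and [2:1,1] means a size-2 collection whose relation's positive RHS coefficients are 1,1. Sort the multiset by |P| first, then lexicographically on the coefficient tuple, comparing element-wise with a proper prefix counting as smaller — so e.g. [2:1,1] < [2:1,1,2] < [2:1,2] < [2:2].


Primitive collections (15):

  P={0,4}:  v_{0} + v_{4} = 0  ⟹  sig = [2:]
  P={5,6}:  v_{5} + v_{6} = 0  ⟹  sig = [2:]
  P={7,9}:  v_{7} + v_{9} = 0  ⟹  sig = [2:]
  P={1,3}:  v_{1} + v_{3} = v_{6}  ⟹  sig = [2:1]
  P={1,8}:  v_{1} + v_{8} = v_{0} + v_{9}  ⟹  sig = [2:1,1]
  P={2,4}:  v_{2} + v_{4} = v_{3} + v_{8} + v_{9}  ⟹  sig = [2:1,1,1]
  P={2,7}:  v_{2} + v_{7} = v_{0} + v_{3} + v_{8}  ⟹  sig = [2:1,1,1]
  P={4,8}:  v_{4} + v_{8} = v_{3} + v_{5} + v_{9}  ⟹  sig = [2:1,1,1]
  P={6,8}:  v_{6} + v_{8} = v_{0} + v_{3} + v_{9}  ⟹  sig = [2:1,1,1]
  P={7,8}:  v_{7} + v_{8} = v_{0} + v_{3} + v_{5}  ⟹  sig = [2:1,1,1]
  P={1,2}:  v_{1} + v_{2} = 2·v_{0} + v_{3} + 2·v_{9}  ⟹  sig = [2:1,2,2]
  P={2,5}:  v_{2} + v_{5} = 2·v_{8}  ⟹  sig = [2:2]
  P={2,6}:  v_{2} + v_{6} = 2·v_{0} + 2·v_{3} + 2·v_{9}  ⟹  sig = [2:2,2,2]
  P={0,3,5,9}:  v_{0} + v_{3} + v_{5} + v_{9} = v_{8}  ⟹  sig = [4:1]
  P={0,3,8,9}:  v_{0} + v_{3} + v_{8} + v_{9} = v_{2}  ⟹  sig = [4:1]

Sorted signature multiset PRS(X):
{ [2:] ×3,  [2:1],  [2:1,1],  [2:1,1,1] ×5,  [2:1,2,2],  [2:2],  [2:2,2,2],  [4:1] ×2 }


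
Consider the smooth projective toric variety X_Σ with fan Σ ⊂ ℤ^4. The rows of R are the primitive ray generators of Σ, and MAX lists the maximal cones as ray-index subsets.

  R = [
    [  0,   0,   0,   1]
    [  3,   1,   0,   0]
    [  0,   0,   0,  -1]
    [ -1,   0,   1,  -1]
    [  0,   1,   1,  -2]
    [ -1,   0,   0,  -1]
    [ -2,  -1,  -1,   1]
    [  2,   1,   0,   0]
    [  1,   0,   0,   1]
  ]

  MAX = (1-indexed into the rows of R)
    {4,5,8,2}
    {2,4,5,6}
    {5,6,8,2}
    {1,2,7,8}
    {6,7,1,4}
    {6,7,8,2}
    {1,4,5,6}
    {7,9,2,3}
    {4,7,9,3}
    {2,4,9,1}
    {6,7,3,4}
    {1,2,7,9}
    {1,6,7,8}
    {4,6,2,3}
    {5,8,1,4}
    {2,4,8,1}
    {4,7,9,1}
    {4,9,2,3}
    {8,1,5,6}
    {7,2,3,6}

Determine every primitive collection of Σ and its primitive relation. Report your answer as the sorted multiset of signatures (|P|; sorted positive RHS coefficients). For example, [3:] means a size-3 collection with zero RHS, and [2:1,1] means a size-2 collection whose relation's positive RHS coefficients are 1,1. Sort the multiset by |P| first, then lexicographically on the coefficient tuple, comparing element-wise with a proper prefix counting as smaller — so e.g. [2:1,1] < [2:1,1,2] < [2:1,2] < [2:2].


|primitive collections| = 12. Relations:

  P={1,3}:  v_{1} + v_{3} = 0  →  sig = [2:]
  P={6,9}:  v_{6} + v_{9} = 0  →  sig = [2:]
  P={3,8}:  v_{3} + v_{8} = v_{2} + v_{6}  →  sig = [2:1,1]
  P={5,9}:  v_{5} + v_{9} = v_{4} + v_{8}  →  sig = [2:1,1]
  P={8,9}:  v_{8} + v_{9} = v_{1} + v_{2}  →  sig = [2:1,1]
  P={3,5}:  v_{3} + v_{5} = v_{2} + v_{4} + 2·v_{6}  →  sig = [2:1,1,2]
  P={5,7}:  v_{5} + v_{7} = v_{1} + 2·v_{6}  →  sig = [2:1,2]
  P={2,4,7}:  v_{2} + v_{4} + v_{7} = 0  →  sig = [3:]
  P={1,2,6}:  v_{1} + v_{2} + v_{6} = v_{8}  →  sig = [3:1]
  P={4,6,8}:  v_{4} + v_{6} + v_{8} = v_{5}  →  sig = [3:1]
  P={4,7,8}:  v_{4} + v_{7} + v_{8} = v_{1} + v_{6}  →  sig = [3:1,1]
  P={1,2,5}:  v_{1} + v_{2} + v_{5} = v_{4} + 2·v_{8}  →  sig = [3:1,2]

Sorted signature multiset PRS(X):
    [2:]
    [2:]
    [2:1,1]
    [2:1,1]
    [2:1,1]
    [2:1,1,2]
    [2:1,2]
    [3:]
    [3:1]
    [3:1]
    [3:1,1]
    [3:1,2]


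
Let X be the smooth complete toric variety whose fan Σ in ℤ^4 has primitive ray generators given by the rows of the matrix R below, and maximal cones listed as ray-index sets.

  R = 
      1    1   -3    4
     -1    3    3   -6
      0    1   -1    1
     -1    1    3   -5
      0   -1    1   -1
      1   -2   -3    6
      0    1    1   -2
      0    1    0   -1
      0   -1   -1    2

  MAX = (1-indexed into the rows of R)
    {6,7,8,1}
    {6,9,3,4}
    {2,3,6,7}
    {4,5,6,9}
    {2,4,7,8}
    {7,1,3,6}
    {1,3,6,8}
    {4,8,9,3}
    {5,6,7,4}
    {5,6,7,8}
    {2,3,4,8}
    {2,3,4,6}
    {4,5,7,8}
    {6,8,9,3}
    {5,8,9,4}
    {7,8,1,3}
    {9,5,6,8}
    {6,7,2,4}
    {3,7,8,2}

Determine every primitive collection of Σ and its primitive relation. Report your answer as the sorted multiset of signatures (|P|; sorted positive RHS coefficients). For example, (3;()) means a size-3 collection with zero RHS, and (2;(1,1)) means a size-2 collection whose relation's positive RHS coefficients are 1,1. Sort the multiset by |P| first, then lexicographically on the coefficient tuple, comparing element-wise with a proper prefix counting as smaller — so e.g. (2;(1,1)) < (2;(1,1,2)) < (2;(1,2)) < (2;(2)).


Primitive collections (12):

  • {3,5}:  v_{3} + v_{5} = 0  →  sig = (2;())
  • {7,9}:  v_{7} + v_{9} = 0  →  sig = (2;())
  • {1,4}:  v_{1} + v_{4} = v_{3} + v_{7}  →  sig = (2;(1,1))
  • {2,5}:  v_{2} + v_{5} = v_{4} + v_{7}  →  sig = (2;(1,1))
  • {2,9}:  v_{2} + v_{9} = v_{3} + v_{4}  →  sig = (2;(1,1))
  • {1,5}:  v_{1} + v_{5} = v_{6} + v_{7} + v_{8}  →  sig = (2;(1,1,1))
  • {1,9}:  v_{1} + v_{9} = v_{3} + v_{6} + v_{8}  →  sig = (2;(1,1,1))
  • {1,2}:  v_{1} + v_{2} = 2·v_{3} + 2·v_{7}  →  sig = (2;(2,2))
  • {4,6,8}:  v_{4} + v_{6} + v_{8} = 0  →  sig = (3;())
  • {3,4,7}:  v_{3} + v_{4} + v_{7} = v_{2}  →  sig = (3;(1))
  • {2,6,8}:  v_{2} + v_{6} + v_{8} = v_{3} + v_{7}  →  sig = (3;(1,1))
  • {3,6,7,8}:  v_{3} + v_{6} + v_{7} + v_{8} = v_{1}  →  sig = (4;(1))

Signatures (|P|; sorted positive RHS coefficients), sorted:
    |P|=2: 8 collections, coeffs (), (), (1,1), (1,1), (1,1), (1,1,1), (1,1,1), (2,2)
    |P|=3: 3 collections, coeffs (), (1), (1,1)
    |P|=4: 1 collection, coeffs (1)


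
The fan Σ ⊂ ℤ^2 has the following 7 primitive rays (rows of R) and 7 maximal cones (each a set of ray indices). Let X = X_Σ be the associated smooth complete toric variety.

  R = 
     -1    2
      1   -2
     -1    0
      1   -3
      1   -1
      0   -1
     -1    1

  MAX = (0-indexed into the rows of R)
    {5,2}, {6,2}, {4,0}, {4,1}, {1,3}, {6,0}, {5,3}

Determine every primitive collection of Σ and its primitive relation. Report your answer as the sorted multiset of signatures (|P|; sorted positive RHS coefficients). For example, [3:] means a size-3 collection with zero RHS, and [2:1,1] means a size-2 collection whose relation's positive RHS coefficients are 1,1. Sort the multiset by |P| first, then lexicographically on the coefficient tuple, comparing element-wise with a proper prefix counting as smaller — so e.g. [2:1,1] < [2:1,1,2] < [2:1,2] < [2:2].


Primitive collections (14):

  P={0,1}:  v_{0} + v_{1} = 0 ; sig = [2:]
  P={4,6}:  v_{4} + v_{6} = 0 ; sig = [2:]
  P={0,3}:  v_{0} + v_{3} = v_{5} ; sig = [2:1]
  P={0,5}:  v_{0} + v_{5} = v_{6} ; sig = [2:1]
  P={1,5}:  v_{1} + v_{5} = v_{3} ; sig = [2:1]
  P={1,6}:  v_{1} + v_{6} = v_{5} ; sig = [2:1]
  P={2,4}:  v_{2} + v_{4} = v_{5} ; sig = [2:1]
  P={4,5}:  v_{4} + v_{5} = v_{1} ; sig = [2:1]
  P={5,6}:  v_{5} + v_{6} = v_{2} ; sig = [2:1]
  P={0,2}:  v_{0} + v_{2} = 2·v_{6} ; sig = [2:2]
  P={1,2}:  v_{1} + v_{2} = 2·v_{5} ; sig = [2:2]
  P={3,4}:  v_{3} + v_{4} = 2·v_{1} ; sig = [2:2]
  P={3,6}:  v_{3} + v_{6} = 2·v_{5} ; sig = [2:2]
  P={2,3}:  v_{2} + v_{3} = 3·v_{5} ; sig = [2:3]

Hence PRS(X_Σ) =
{ [2:] ×2,  [2:1] ×7,  [2:2] ×4,  [2:3] }


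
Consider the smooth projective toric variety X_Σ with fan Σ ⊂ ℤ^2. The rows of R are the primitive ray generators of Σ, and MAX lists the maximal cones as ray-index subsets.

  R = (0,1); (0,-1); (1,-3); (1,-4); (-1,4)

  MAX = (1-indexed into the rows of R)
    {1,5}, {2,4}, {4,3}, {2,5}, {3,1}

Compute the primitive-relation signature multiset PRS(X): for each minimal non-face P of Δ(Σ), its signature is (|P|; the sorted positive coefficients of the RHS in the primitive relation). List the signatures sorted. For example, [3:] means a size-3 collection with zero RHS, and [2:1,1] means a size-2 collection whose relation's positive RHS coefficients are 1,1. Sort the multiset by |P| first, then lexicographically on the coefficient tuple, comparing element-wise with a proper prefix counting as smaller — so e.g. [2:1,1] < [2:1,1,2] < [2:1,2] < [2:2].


5 minimal non-faces of Δ(Σ) (on 5 rays):

  {1,2}:  v_{1} + v_{2} = 0  ⟹  sig = [2:]
  {4,5}:  v_{4} + v_{5} = 0  ⟹  sig = [2:]
  {1,4}:  v_{1} + v_{4} = v_{3}  ⟹  sig = [2:1]
  {2,3}:  v_{2} + v_{3} = v_{4}  ⟹  sig = [2:1]
  {3,5}:  v_{3} + v_{5} = v_{1}  ⟹  sig = [2:1]

Signatures (|P|; sorted positive RHS coefficients), sorted:
    [2:]
    [2:]
    [2:1]
    [2:1]
    [2:1]


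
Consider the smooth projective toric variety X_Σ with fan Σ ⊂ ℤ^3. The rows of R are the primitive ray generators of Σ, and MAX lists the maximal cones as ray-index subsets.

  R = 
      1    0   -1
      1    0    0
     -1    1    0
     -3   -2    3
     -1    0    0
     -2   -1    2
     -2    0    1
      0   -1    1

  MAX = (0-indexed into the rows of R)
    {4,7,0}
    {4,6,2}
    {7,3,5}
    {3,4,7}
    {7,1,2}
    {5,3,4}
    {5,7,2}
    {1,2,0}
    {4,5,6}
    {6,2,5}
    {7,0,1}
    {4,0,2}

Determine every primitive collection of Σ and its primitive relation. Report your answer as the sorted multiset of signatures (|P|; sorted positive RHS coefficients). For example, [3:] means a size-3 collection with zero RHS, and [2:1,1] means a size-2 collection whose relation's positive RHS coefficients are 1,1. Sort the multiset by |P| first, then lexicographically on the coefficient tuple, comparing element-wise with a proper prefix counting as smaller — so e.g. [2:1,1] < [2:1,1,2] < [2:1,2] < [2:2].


The 14 primitive collections of Σ (r=8, n=3):

  P = {1,4}:  v_{1} + v_{4} = 0 — sig = [2:]
  P = {0,6}:  v_{0} + v_{6} = v_{4} — sig = [2:1]
  P = {6,7}:  v_{6} + v_{7} = v_{5} — sig = [2:1]
  P = {0,5}:  v_{0} + v_{5} = v_{4} + v_{7} — sig = [2:1,1]
  P = {1,3}:  v_{1} + v_{3} = v_{5} + v_{7} — sig = [2:1,1]
  P = {1,6}:  v_{1} + v_{6} = v_{2} + v_{7} — sig = [2:1,1]
  P = {2,3}:  v_{2} + v_{3} = v_{5} + v_{6} — sig = [2:1,1]
  P = {1,5}:  v_{1} + v_{5} = v_{2} + 2·v_{7} — sig = [2:1,2]
  P = {3,6}:  v_{3} + v_{6} = v_{4} + 2·v_{5} — sig = [2:1,2]
  P = {0,3}:  v_{0} + v_{3} = 2·v_{4} + 2·v_{7} — sig = [2:2,2]
  P = {0,2,7}:  v_{0} + v_{2} + v_{7} = 0 — sig = [3:]
  P = {2,4,7}:  v_{2} + v_{4} + v_{7} = v_{6} — sig = [3:1]
  P = {4,5,7}:  v_{4} + v_{5} + v_{7} = v_{3} — sig = [3:1]
  P = {2,4,5}:  v_{2} + v_{4} + v_{5} = 2·v_{6} — sig = [3:2]

so the primitive-relation signature multiset is
{ [2:],  [2:1] ×2,  [2:1,1] ×4,  [2:1,2] ×2,  [2:2,2],  [3:],  [3:1] ×2,  [3:2] }


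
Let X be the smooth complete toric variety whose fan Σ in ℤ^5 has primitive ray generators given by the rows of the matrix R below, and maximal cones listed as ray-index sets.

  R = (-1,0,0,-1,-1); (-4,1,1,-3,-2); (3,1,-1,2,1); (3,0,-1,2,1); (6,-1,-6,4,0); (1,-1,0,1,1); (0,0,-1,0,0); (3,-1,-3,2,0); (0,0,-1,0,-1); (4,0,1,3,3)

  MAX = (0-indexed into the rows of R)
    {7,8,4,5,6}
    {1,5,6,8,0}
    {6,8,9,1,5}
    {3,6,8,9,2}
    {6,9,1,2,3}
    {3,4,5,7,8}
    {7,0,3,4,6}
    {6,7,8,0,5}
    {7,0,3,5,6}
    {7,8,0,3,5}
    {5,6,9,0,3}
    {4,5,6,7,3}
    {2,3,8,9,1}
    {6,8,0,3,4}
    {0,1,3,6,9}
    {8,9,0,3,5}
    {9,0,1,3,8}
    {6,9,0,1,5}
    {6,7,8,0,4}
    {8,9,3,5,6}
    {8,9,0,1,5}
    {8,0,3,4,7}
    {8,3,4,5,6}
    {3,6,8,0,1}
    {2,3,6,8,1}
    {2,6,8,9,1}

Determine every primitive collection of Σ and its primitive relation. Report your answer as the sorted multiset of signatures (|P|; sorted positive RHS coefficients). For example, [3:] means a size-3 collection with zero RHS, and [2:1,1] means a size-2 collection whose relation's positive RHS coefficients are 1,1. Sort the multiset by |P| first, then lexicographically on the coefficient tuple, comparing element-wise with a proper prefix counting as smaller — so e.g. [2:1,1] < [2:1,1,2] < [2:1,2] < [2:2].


The 14 primitive collections of Σ (r=10, n=5):

  • {1,7}:  v_{1} + v_{7} = v_{0} + v_{6} + v_{8} ; sig = [2:1,1,1]
  • {2,5}:  v_{2} + v_{5} = v_{6} + v_{8} + v_{9} ; sig = [2:1,1,1]
  • {4,9}:  v_{4} + v_{9} = 3·v_{3} + v_{5} + v_{6} + v_{8} ; sig = [2:1,1,1,3]
  • {2,7}:  v_{2} + v_{7} = 2·v_{3} + v_{6} + v_{8} ; sig = [2:1,1,2]
  • {1,4}:  v_{1} + v_{4} = v_{0} + v_{3} + 2·v_{6} + 2·v_{8} ; sig = [2:1,1,2,2]
  • {0,2}:  v_{0} + v_{2} = v_{1} + 2·v_{3} ; sig = [2:1,2]
  • {7,9}:  v_{7} + v_{9} = 2·v_{3} + v_{5} ; sig = [2:1,2]
  • {2,4}:  v_{2} + v_{4} = 3·v_{3} + 2·v_{6} + 2·v_{8} ; sig = [2:2,2,3]
  • {1,3,5}:  v_{1} + v_{3} + v_{5} = 0 ; sig = [3:]
  • {0,4,5}:  v_{0} + v_{4} + v_{5} = 2·v_{7} ; sig = [3:2]
  • {0,6,8,9}:  v_{0} + v_{6} + v_{8} + v_{9} = v_{3} ; sig = [4:1]
  • {3,6,7,8}:  v_{3} + v_{6} + v_{7} + v_{8} = v_{4} ; sig = [4:1]
  • {0,3,5,6,8}:  v_{0} + v_{3} + v_{5} + v_{6} + v_{8} = v_{7} ; sig = [5:1]
  • {1,3,6,8,9}:  v_{1} + v_{3} + v_{6} + v_{8} + v_{9} = v_{2} ; sig = [5:1]

so the primitive-relation signature multiset is
    [2:1,1,1]
    [2:1,1,1]
    [2:1,1,1,3]
    [2:1,1,2]
    [2:1,1,2,2]
    [2:1,2]
    [2:1,2]
    [2:2,2,3]
    [3:]
    [3:2]
    [4:1]
    [4:1]
    [5:1]
    [5:1]


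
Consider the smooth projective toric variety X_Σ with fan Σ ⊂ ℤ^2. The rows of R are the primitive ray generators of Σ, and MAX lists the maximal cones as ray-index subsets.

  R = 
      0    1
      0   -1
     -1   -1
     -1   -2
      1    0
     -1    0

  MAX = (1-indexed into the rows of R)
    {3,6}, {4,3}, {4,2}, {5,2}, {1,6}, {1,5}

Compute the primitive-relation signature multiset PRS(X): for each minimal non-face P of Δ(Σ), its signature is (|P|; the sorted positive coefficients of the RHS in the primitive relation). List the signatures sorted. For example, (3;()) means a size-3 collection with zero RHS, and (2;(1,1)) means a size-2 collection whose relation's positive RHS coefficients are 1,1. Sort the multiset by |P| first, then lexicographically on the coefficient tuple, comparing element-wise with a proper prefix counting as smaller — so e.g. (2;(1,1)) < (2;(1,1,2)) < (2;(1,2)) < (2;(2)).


Primitive collections (9):

  P = {1,2}:  v_{1} + v_{2} = 0  →  sig = (2;())
  P = {5,6}:  v_{5} + v_{6} = 0  →  sig = (2;())
  P = {1,3}:  v_{1} + v_{3} = v_{6}  →  sig = (2;(1))
  P = {1,4}:  v_{1} + v_{4} = v_{3}  →  sig = (2;(1))
  P = {2,3}:  v_{2} + v_{3} = v_{4}  →  sig = (2;(1))
  P = {2,6}:  v_{2} + v_{6} = v_{3}  →  sig = (2;(1))
  P = {3,5}:  v_{3} + v_{5} = v_{2}  →  sig = (2;(1))
  P = {4,5}:  v_{4} + v_{5} = 2·v_{2}  →  sig = (2;(2))
  P = {4,6}:  v_{4} + v_{6} = 2·v_{3}  →  sig = (2;(2))

so the primitive-relation signature multiset is
    |P|=2: 9 collections, coeffs (), (), (1), (1), (1), (1), (1), (2), (2)


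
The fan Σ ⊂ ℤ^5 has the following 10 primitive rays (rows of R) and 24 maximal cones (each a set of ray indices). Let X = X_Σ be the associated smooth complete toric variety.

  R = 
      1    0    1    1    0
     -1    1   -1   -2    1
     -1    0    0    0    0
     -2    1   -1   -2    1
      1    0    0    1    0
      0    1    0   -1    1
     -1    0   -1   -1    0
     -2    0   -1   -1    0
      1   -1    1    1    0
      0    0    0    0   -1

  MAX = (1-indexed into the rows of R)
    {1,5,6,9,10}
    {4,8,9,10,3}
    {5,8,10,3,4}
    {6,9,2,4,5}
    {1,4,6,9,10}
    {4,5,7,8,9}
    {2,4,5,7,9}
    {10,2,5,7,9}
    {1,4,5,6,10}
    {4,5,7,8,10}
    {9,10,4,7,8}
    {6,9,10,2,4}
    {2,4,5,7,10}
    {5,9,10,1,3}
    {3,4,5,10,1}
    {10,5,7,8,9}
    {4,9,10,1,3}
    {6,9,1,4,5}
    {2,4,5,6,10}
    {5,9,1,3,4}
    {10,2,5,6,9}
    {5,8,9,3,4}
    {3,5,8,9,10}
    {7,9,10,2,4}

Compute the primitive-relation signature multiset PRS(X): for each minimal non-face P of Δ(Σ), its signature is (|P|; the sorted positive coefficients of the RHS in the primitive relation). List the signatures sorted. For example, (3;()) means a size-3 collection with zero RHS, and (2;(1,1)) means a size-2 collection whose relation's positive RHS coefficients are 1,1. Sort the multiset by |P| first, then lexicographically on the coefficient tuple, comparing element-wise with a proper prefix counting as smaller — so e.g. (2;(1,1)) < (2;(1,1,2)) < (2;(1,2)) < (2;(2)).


Σ has 10 primitive collections:

  P={1,7}:  v_{1} + v_{7} = 0  ⇒ sig = (2;())
  P={1,2}:  v_{1} + v_{2} = v_{6}  ⇒ sig = (2;(1))
  P={1,8}:  v_{1} + v_{8} = v_{3}  ⇒ sig = (2;(1))
  P={2,3}:  v_{2} + v_{3} = v_{4}  ⇒ sig = (2;(1))
  P={3,7}:  v_{3} + v_{7} = v_{8}  ⇒ sig = (2;(1))
  P={6,7}:  v_{6} + v_{7} = v_{2}  ⇒ sig = (2;(1))
  P={6,8}:  v_{6} + v_{8} = v_{4}  ⇒ sig = (2;(1))
  P={2,8}:  v_{2} + v_{8} = v_{4} + v_{7}  ⇒ sig = (2;(1,1))
  P={3,6}:  v_{3} + v_{6} = v_{1} + v_{4}  ⇒ sig = (2;(1,1))
  P={4,5,9,10}:  v_{4} + v_{5} + v_{9} + v_{10} = 0  ⇒ sig = (4;())

so the primitive-relation signature multiset is
    (2;())
    (2;(1))
    (2;(1))
    (2;(1))
    (2;(1))
    (2;(1))
    (2;(1))
    (2;(1,1))
    (2;(1,1))
    (4;())


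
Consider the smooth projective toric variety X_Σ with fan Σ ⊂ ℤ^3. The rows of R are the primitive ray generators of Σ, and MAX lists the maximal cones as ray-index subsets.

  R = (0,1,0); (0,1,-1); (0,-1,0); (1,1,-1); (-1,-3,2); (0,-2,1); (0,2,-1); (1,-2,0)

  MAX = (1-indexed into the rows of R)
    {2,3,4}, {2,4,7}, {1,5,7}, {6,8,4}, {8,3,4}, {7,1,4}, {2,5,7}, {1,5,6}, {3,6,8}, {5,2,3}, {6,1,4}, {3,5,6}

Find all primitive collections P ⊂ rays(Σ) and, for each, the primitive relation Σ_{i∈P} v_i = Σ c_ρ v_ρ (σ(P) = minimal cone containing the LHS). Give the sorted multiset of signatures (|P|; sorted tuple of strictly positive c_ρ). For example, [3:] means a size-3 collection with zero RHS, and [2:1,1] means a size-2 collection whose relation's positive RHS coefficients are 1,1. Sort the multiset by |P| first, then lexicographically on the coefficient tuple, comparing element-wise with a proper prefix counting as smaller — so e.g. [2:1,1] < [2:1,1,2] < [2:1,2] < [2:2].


Minimal non-faces — 11 found among 8 rays, 12 max cones:

  P={1,3}:  v_{1} + v_{3} = 0  ⇒ sig = [2:]
  P={6,7}:  v_{6} + v_{7} = 0  ⇒ sig = [2:]
  P={1,2}:  v_{1} + v_{2} = v_{7}  ⇒ sig = [2:1]
  P={2,6}:  v_{2} + v_{6} = v_{3}  ⇒ sig = [2:1]
  P={3,7}:  v_{3} + v_{7} = v_{2}  ⇒ sig = [2:1]
  P={4,5}:  v_{4} + v_{5} = v_{6}  ⇒ sig = [2:1]
  P={1,8}:  v_{1} + v_{8} = v_{4} + v_{6}  ⇒ sig = [2:1,1]
  P={7,8}:  v_{7} + v_{8} = v_{3} + v_{4}  ⇒ sig = [2:1,1]
  P={2,8}:  v_{2} + v_{8} = 2·v_{3} + v_{4}  ⇒ sig = [2:1,2]
  P={5,8}:  v_{5} + v_{8} = v_{3} + 2·v_{6}  ⇒ sig = [2:1,2]
  P={3,4,6}:  v_{3} + v_{4} + v_{6} = v_{8}  ⇒ sig = [3:1]

Hence PRS(X_Σ) =
    |P|=2: 10 collections, coeffs (), (), (1), (1), (1), (1), (1,1), (1,1), (1,2), (1,2)
    |P|=3: 1 collection, coeffs (1)


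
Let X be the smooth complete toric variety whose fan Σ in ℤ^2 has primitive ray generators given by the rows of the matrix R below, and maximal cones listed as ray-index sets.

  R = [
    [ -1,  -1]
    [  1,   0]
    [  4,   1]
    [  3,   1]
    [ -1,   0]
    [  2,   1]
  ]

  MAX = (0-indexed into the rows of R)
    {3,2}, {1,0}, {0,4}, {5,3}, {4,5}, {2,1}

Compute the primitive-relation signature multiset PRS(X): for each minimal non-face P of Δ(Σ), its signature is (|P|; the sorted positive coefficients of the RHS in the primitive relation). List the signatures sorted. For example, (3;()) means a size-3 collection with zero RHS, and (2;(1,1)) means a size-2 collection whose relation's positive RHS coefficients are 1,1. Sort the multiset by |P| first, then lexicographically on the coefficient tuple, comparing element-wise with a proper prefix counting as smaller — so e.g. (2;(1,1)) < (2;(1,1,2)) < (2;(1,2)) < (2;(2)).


Δ(Σ) — 6 vertices, 9 min non-faces:

  P = {1,4}:  v_{1} + v_{4} = 0  ⟹  sig = (2;())
  P = {0,5}:  v_{0} + v_{5} = v_{1}  ⟹  sig = (2;(1))
  P = {1,3}:  v_{1} + v_{3} = v_{2}  ⟹  sig = (2;(1))
  P = {1,5}:  v_{1} + v_{5} = v_{3}  ⟹  sig = (2;(1))
  P = {2,4}:  v_{2} + v_{4} = v_{3}  ⟹  sig = (2;(1))
  P = {3,4}:  v_{3} + v_{4} = v_{5}  ⟹  sig = (2;(1))
  P = {0,3}:  v_{0} + v_{3} = 2·v_{1}  ⟹  sig = (2;(2))
  P = {2,5}:  v_{2} + v_{5} = 2·v_{3}  ⟹  sig = (2;(2))
  P = {0,2}:  v_{0} + v_{2} = 3·v_{1}  ⟹  sig = (2;(3))

Hence PRS(X_Σ) =
[(2;()), (2;(1)), (2;(1)), (2;(1)), (2;(1)), (2;(1)), (2;(2)), (2;(2)), (2;(3))]


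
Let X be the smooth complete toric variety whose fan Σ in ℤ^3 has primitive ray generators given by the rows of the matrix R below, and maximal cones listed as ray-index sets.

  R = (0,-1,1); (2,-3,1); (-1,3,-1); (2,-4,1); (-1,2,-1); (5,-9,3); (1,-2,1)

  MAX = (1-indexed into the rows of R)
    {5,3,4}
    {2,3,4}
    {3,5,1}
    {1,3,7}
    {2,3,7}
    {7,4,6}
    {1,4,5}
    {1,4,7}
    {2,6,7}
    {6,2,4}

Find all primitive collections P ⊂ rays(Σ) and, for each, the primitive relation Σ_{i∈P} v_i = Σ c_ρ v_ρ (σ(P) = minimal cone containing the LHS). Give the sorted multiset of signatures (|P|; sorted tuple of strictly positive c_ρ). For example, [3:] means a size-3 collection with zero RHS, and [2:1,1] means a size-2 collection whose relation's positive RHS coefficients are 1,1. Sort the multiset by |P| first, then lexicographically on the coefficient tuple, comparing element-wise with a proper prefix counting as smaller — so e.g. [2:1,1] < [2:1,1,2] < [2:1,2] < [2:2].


The 9 primitive collections of Σ (r=7, n=3):

  {5,7}:  v_{5} + v_{7} = 0 — sig = [2:]
  {2,5}:  v_{2} + v_{5} = v_{3} + v_{4} — sig = [2:1,1]
  {5,6}:  v_{5} + v_{6} = v_{2} + v_{4} — sig = [2:1,1]
  {1,6}:  v_{1} + v_{6} = v_{4} + 3·v_{7} — sig = [2:1,3]
  {1,2}:  v_{1} + v_{2} = 2·v_{7} — sig = [2:2]
  {3,6}:  v_{3} + v_{6} = 2·v_{2} — sig = [2:2]
  {1,3,4}:  v_{1} + v_{3} + v_{4} = v_{7} — sig = [3:1]
  {2,4,7}:  v_{2} + v_{4} + v_{7} = v_{6} — sig = [3:1]
  {3,4,7}:  v_{3} + v_{4} + v_{7} = v_{2} — sig = [3:1]

Hence PRS(X_Σ) =
[[2:], [2:1,1], [2:1,1], [2:1,3], [2:2], [2:2], [3:1], [3:1], [3:1]]


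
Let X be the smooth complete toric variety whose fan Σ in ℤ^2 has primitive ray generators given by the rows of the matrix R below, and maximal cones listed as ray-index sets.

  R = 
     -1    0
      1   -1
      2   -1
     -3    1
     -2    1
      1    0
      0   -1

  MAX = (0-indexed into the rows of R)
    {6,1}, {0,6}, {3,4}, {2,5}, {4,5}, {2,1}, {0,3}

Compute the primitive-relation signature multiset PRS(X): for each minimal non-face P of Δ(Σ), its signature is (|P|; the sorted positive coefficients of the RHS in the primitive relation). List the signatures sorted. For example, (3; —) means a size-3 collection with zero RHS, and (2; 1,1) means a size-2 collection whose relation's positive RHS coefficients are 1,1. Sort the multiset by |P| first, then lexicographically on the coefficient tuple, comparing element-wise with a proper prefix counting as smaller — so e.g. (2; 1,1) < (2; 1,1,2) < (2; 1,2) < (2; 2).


14 collections generate NE(X_Σ); each relation:

  P={0,5}:  v_{0} + v_{5} = 0  ⟹  sig = (2; —)
  P={2,4}:  v_{2} + v_{4} = 0  ⟹  sig = (2; —)
  P={0,1}:  v_{0} + v_{1} = v_{6}  ⟹  sig = (2; 1)
  P={0,2}:  v_{0} + v_{2} = v_{1}  ⟹  sig = (2; 1)
  P={0,4}:  v_{0} + v_{4} = v_{3}  ⟹  sig = (2; 1)
  P={1,4}:  v_{1} + v_{4} = v_{0}  ⟹  sig = (2; 1)
  P={1,5}:  v_{1} + v_{5} = v_{2}  ⟹  sig = (2; 1)
  P={2,3}:  v_{2} + v_{3} = v_{0}  ⟹  sig = (2; 1)
  P={3,5}:  v_{3} + v_{5} = v_{4}  ⟹  sig = (2; 1)
  P={5,6}:  v_{5} + v_{6} = v_{1}  ⟹  sig = (2; 1)
  P={1,3}:  v_{1} + v_{3} = 2·v_{0}  ⟹  sig = (2; 2)
  P={2,6}:  v_{2} + v_{6} = 2·v_{1}  ⟹  sig = (2; 2)
  P={4,6}:  v_{4} + v_{6} = 2·v_{0}  ⟹  sig = (2; 2)
  P={3,6}:  v_{3} + v_{6} = 3·v_{0}  ⟹  sig = (2; 3)

Sorted signature multiset PRS(X):
{ (2; —) ×2,  (2; 1) ×8,  (2; 2) ×3,  (2; 3) }


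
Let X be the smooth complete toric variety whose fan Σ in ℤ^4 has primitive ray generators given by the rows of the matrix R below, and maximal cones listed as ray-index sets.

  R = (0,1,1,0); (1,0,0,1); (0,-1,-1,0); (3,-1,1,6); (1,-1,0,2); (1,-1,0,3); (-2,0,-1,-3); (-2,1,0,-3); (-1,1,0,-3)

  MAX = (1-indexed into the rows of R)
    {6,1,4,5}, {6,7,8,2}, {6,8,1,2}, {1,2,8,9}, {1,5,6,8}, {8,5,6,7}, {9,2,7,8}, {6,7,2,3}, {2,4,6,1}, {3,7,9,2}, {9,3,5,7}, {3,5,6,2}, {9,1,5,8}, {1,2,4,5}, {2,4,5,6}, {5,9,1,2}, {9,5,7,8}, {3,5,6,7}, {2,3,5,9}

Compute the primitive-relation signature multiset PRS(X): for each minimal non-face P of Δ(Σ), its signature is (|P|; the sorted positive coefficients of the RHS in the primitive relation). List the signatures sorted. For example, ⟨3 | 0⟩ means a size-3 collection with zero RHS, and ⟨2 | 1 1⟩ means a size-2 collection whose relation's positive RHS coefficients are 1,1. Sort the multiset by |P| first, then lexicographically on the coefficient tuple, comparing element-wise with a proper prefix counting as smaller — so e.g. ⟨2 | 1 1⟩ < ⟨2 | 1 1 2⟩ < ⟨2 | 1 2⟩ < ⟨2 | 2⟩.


11 collections generate NE(X_Σ); each relation:

  P={1,3}:  v_{1} + v_{3} = 0 — sig = ⟨2 | 0⟩
  P={6,9}:  v_{6} + v_{9} = 0 — sig = ⟨2 | 0⟩
  P={1,7}:  v_{1} + v_{7} = v_{8} — sig = ⟨2 | 1⟩
  P={3,8}:  v_{3} + v_{8} = v_{7} — sig = ⟨2 | 1⟩
  P={4,7}:  v_{4} + v_{7} = v_{6} — sig = ⟨2 | 1⟩
  P={4,8}:  v_{4} + v_{8} = v_{1} + v_{6} — sig = ⟨2 | 1 1⟩
  P={3,4}:  v_{3} + v_{4} = v_{2} + v_{5} + v_{6} — sig = ⟨2 | 1 1 1⟩
  P={4,9}:  v_{4} + v_{9} = v_{1} + v_{2} + v_{5} — sig = ⟨2 | 1 1 1⟩
  P={2,5,8}:  v_{2} + v_{5} + v_{8} = 0 — sig = ⟨3 | 0⟩
  P={2,5,7}:  v_{2} + v_{5} + v_{7} = v_{3} — sig = ⟨3 | 1⟩
  P={1,2,5,6}:  v_{1} + v_{2} + v_{5} + v_{6} = v_{4} — sig = ⟨4 | 1⟩

so the primitive-relation signature multiset is
    ⟨2 | 0⟩
    ⟨2 | 0⟩
    ⟨2 | 1⟩
    ⟨2 | 1⟩
    ⟨2 | 1⟩
    ⟨2 | 1 1⟩
    ⟨2 | 1 1 1⟩
    ⟨2 | 1 1 1⟩
    ⟨3 | 0⟩
    ⟨3 | 1⟩
    ⟨4 | 1⟩


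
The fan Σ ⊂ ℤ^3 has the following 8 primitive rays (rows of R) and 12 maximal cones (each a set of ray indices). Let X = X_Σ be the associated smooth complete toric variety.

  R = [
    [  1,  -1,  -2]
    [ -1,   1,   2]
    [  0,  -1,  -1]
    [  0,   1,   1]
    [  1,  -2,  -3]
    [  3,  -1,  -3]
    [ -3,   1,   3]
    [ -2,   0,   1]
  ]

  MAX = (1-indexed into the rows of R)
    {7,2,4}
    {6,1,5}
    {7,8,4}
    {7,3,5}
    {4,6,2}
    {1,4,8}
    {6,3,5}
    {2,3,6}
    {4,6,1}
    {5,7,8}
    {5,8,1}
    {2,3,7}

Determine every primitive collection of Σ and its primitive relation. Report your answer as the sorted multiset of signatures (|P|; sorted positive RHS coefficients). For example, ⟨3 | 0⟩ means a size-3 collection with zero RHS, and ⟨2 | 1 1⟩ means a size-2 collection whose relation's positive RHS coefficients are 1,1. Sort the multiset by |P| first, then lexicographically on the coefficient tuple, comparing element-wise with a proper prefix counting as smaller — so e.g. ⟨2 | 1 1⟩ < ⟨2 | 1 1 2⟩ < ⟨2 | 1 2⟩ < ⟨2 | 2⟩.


10 minimal non-faces of Δ(Σ) (on 8 rays):

  P = {1,2}:  v_{1} + v_{2} = 0  so sig = ⟨2 | 0⟩
  P = {3,4}:  v_{3} + v_{4} = 0  so sig = ⟨2 | 0⟩
  P = {6,7}:  v_{6} + v_{7} = 0  so sig = ⟨2 | 0⟩
  P = {1,3}:  v_{1} + v_{3} = v_{5}  so sig = ⟨2 | 1⟩
  P = {1,7}:  v_{1} + v_{7} = v_{8}  so sig = ⟨2 | 1⟩
  P = {2,5}:  v_{2} + v_{5} = v_{3}  so sig = ⟨2 | 1⟩
  P = {2,8}:  v_{2} + v_{8} = v_{7}  so sig = ⟨2 | 1⟩
  P = {4,5}:  v_{4} + v_{5} = v_{1}  so sig = ⟨2 | 1⟩
  P = {6,8}:  v_{6} + v_{8} = v_{1}  so sig = ⟨2 | 1⟩
  P = {3,8}:  v_{3} + v_{8} = v_{5} + v_{7}  so sig = ⟨2 | 1 1⟩

Sorted signature multiset PRS(X):
    |P|=2: 10 collections, coeffs (), (), (), (1), (1), (1), (1), (1), (1), (1,1)


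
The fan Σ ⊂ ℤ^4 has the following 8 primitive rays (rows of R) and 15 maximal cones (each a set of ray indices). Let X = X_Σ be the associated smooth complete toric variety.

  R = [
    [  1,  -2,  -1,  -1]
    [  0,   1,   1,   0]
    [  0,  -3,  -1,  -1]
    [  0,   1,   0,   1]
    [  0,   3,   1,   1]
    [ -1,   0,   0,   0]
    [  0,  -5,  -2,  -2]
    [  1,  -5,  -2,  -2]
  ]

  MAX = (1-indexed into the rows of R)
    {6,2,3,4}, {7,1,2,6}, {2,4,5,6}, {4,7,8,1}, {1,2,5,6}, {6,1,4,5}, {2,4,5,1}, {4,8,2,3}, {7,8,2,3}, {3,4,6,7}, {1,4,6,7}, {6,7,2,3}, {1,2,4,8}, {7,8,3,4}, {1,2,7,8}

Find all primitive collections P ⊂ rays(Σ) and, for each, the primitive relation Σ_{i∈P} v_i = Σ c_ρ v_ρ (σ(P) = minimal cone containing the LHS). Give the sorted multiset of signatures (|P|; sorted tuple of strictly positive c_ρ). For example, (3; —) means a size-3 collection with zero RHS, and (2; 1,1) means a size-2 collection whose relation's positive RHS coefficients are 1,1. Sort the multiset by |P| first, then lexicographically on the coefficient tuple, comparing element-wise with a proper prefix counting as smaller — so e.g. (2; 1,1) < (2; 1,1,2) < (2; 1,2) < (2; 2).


Δ(Σ) — 8 vertices, 7 min non-faces:

  P = {3,5}:  v_{3} + v_{5} = 0  →  sig = (2; —)
  P = {1,3}:  v_{1} + v_{3} = v_{8}  →  sig = (2; 1)
  P = {5,8}:  v_{5} + v_{8} = v_{1}  →  sig = (2; 1)
  P = {6,8}:  v_{6} + v_{8} = v_{7}  →  sig = (2; 1)
  P = {5,7}:  v_{5} + v_{7} = v_{1} + v_{6}  →  sig = (2; 1,1)
  P = {2,4,7}:  v_{2} + v_{4} + v_{7} = v_{3}  →  sig = (3; 1)
  P = {1,2,4,6}:  v_{1} + v_{2} + v_{4} + v_{6} = 0  →  sig = (4; —)

Sorted signature multiset PRS(X):
[(2; —), (2; 1), (2; 1), (2; 1), (2; 1,1), (3; 1), (4; —)]


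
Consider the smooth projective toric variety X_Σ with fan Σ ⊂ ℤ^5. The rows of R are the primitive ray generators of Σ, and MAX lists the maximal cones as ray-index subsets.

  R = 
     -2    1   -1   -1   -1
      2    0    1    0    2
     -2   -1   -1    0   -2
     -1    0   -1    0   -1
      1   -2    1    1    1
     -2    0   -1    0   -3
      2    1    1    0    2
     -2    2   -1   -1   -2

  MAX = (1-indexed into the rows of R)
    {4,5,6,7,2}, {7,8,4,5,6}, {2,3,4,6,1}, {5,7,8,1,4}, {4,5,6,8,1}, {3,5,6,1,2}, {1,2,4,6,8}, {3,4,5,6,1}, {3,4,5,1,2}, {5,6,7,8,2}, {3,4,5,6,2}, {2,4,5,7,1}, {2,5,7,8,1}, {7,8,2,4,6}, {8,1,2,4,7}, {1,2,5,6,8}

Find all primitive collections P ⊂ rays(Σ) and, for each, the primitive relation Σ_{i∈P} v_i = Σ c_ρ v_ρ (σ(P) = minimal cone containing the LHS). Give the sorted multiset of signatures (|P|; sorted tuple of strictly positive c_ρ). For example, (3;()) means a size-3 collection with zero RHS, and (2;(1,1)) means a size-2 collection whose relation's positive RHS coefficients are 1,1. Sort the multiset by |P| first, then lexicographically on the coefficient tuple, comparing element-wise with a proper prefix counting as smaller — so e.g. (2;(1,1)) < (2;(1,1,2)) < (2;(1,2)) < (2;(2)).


Minimal non-faces — 5 found among 8 rays, 16 max cones:

  • {3,7}:  v_{3} + v_{7} = 0  →  sig = (2;())
  • {3,8}:  v_{3} + v_{8} = v_{1} + v_{6}  →  sig = (2;(1,1))
  • {1,6,7}:  v_{1} + v_{6} + v_{7} = v_{8}  →  sig = (3;(1))
  • {2,4,5,8}:  v_{2} + v_{4} + v_{5} + v_{8} = 0  →  sig = (4;())
  • {1,2,4,5,6}:  v_{1} + v_{2} + v_{4} + v_{5} + v_{6} = v_{3}  →  sig = (5;(1))

Sorted signature multiset PRS(X):
    (2;())
    (2;(1,1))
    (3;(1))
    (4;())
    (5;(1))


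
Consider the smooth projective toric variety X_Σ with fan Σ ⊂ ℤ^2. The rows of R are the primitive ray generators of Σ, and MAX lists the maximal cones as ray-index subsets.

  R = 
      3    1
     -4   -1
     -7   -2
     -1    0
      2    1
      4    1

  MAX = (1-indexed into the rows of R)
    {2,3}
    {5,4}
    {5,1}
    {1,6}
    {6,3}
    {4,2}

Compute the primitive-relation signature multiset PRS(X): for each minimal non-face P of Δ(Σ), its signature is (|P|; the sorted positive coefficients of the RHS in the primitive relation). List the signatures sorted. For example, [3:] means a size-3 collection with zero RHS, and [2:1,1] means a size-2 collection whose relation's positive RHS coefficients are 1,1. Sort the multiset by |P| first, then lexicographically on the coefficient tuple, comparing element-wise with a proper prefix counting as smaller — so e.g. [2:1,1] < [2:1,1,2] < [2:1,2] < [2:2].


Σ has 9 primitive collections:

  P = {2,6}:  v_{2} + v_{6} = 0  →  sig = [2:]
  P = {1,2}:  v_{1} + v_{2} = v_{4}  →  sig = [2:1]
  P = {1,3}:  v_{1} + v_{3} = v_{2}  →  sig = [2:1]
  P = {1,4}:  v_{1} + v_{4} = v_{5}  →  sig = [2:1]
  P = {4,6}:  v_{4} + v_{6} = v_{1}  →  sig = [2:1]
  P = {3,5}:  v_{3} + v_{5} = v_{2} + v_{4}  →  sig = [2:1,1]
  P = {2,5}:  v_{2} + v_{5} = 2·v_{4}  →  sig = [2:2]
  P = {3,4}:  v_{3} + v_{4} = 2·v_{2}  →  sig = [2:2]
  P = {5,6}:  v_{5} + v_{6} = 2·v_{1}  →  sig = [2:2]

Hence PRS(X_Σ) =
    |P|=2: 9 collections, coeffs (), (1), (1), (1), (1), (1,1), (2), (2), (2)


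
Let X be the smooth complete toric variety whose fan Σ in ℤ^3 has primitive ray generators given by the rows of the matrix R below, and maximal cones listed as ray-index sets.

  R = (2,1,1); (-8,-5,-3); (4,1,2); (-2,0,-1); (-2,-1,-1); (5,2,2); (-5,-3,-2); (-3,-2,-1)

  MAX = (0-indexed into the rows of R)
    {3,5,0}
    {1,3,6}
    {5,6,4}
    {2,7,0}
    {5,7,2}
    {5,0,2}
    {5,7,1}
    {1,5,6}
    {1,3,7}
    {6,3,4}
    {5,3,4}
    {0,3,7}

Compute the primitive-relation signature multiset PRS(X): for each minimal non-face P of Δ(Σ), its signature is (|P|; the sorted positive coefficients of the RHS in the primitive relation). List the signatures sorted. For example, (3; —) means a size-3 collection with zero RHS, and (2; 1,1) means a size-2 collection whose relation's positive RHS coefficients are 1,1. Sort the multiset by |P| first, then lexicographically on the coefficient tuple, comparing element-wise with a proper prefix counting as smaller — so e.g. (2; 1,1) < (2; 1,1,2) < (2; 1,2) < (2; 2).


Σ has 14 primitive collections:

  {0,4}:  v_{0} + v_{4} = 0 ; sig = (2; —)
  {0,6}:  v_{0} + v_{6} = v_{7} ; sig = (2; 1)
  {2,3}:  v_{2} + v_{3} = v_{0} ; sig = (2; 1)
  {4,7}:  v_{4} + v_{7} = v_{6} ; sig = (2; 1)
  {6,7}:  v_{6} + v_{7} = v_{1} ; sig = (2; 1)
  {2,4}:  v_{2} + v_{4} = v_{5} + v_{7} ; sig = (2; 1,1)
  {2,6}:  v_{2} + v_{6} = v_{5} + 2·v_{7} ; sig = (2; 1,2)
  {1,2}:  v_{1} + v_{2} = v_{5} + 3·v_{7} ; sig = (2; 1,3)
  {0,1}:  v_{0} + v_{1} = 2·v_{7} ; sig = (2; 2)
  {1,4}:  v_{1} + v_{4} = 2·v_{6} ; sig = (2; 2)
  {3,5,7}:  v_{3} + v_{5} + v_{7} = 0 ; sig = (3; —)
  {0,5,7}:  v_{0} + v_{5} + v_{7} = v_{2} ; sig = (3; 1)
  {1,3,5}:  v_{1} + v_{3} + v_{5} = v_{6} ; sig = (3; 1)
  {3,5,6}:  v_{3} + v_{5} + v_{6} = v_{4} ; sig = (3; 1)

so the primitive-relation signature multiset is
{ (2; —),  (2; 1) ×4,  (2; 1,1),  (2; 1,2),  (2; 1,3),  (2; 2) ×2,  (3; —),  (3; 1) ×3 }


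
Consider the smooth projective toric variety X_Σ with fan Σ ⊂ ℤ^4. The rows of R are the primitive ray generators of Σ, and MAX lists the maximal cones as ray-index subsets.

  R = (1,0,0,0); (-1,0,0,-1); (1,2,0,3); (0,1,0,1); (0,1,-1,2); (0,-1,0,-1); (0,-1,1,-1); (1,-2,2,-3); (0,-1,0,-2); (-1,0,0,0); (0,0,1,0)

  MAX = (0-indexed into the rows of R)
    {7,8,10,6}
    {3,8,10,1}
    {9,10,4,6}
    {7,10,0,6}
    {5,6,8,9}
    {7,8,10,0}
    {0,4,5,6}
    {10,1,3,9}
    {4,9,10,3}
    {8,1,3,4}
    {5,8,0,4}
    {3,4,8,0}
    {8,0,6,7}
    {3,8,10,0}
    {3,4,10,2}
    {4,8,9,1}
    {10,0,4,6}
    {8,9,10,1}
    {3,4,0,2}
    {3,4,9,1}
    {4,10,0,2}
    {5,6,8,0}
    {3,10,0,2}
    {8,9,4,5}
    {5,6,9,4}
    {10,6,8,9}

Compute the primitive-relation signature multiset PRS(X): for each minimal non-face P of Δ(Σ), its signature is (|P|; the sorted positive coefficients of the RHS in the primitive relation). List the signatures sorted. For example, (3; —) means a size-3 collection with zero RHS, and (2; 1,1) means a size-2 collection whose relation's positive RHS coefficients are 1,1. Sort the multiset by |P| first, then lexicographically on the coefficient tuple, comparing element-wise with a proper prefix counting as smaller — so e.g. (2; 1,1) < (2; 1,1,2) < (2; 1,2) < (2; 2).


Δ(Σ) — 11 vertices, 24 min non-faces:

  • {0,9}:  v_{0} + v_{9} = 0 ; sig = (2; —)
  • {3,5}:  v_{3} + v_{5} = 0 ; sig = (2; —)
  • {3,6}:  v_{3} + v_{6} = v_{10} ; sig = (2; 1)
  • {5,10}:  v_{5} + v_{10} = v_{6} ; sig = (2; 1)
  • {0,1}:  v_{0} + v_{1} = v_{3} + v_{8} ; sig = (2; 1,1)
  • {1,5}:  v_{1} + v_{5} = v_{8} + v_{9} ; sig = (2; 1,1)
  • {2,8}:  v_{2} + v_{8} = v_{0} + v_{3} ; sig = (2; 1,1)
  • {4,7}:  v_{4} + v_{7} = v_{0} + v_{6} ; sig = (2; 1,1)
  • {1,6}:  v_{1} + v_{6} = v_{8} + v_{9} + v_{10} ; sig = (2; 1,1,1)
  • {2,5}:  v_{2} + v_{5} = v_{0} + v_{4} + v_{10} ; sig = (2; 1,1,1)
  • {2,9}:  v_{2} + v_{9} = v_{3} + v_{4} + v_{10} ; sig = (2; 1,1,1)
  • {7,9}:  v_{7} + v_{9} = v_{6} + v_{8} + v_{10} ; sig = (2; 1,1,1)
  • {2,6}:  v_{2} + v_{6} = v_{0} + v_{4} + 2·v_{10} ; sig = (2; 1,1,2)
  • {3,7}:  v_{3} + v_{7} = v_{0} + v_{8} + 2·v_{10} ; sig = (2; 1,1,2)
  • {5,7}:  v_{5} + v_{7} = v_{0} + 2·v_{6} + v_{8} ; sig = (2; 1,1,2)
  • {1,2}:  v_{1} + v_{2} = 2·v_{3} ; sig = (2; 2)
  • {1,7}:  v_{1} + v_{7} = 2·v_{8} + 2·v_{10} ; sig = (2; 2,2)
  • {2,7}:  v_{2} + v_{7} = 2·v_{0} + 2·v_{10} ; sig = (2; 2,2)
  • {4,8,10}:  v_{4} + v_{8} + v_{10} = 0 ; sig = (3; —)
  • {3,8,9}:  v_{3} + v_{8} + v_{9} = v_{1} ; sig = (3; 1)
  • {4,6,8}:  v_{4} + v_{6} + v_{8} = v_{5} ; sig = (3; 1)
  • {1,4,10}:  v_{1} + v_{4} + v_{10} = v_{3} + v_{9} ; sig = (3; 1,1)
  • {0,3,4,10}:  v_{0} + v_{3} + v_{4} + v_{10} = v_{2} ; sig = (4; 1)
  • {0,6,8,10}:  v_{0} + v_{6} + v_{8} + v_{10} = v_{7} ; sig = (4; 1)

Hence PRS(X_Σ) =
    |P|=2: 18 collections, coeffs (), (), (1), (1), (1,1), (1,1), (1,1), (1,1), (1,1,1), (1,1,1), (1,1,1), (1,1,1), (1,1,2), (1,1,2), (1,1,2), (2), (2,2), (2,2)
    |P|=3: 4 collections, coeffs (), (1), (1), (1,1)
    |P|=4: 2 collections, coeffs (1), (1)
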